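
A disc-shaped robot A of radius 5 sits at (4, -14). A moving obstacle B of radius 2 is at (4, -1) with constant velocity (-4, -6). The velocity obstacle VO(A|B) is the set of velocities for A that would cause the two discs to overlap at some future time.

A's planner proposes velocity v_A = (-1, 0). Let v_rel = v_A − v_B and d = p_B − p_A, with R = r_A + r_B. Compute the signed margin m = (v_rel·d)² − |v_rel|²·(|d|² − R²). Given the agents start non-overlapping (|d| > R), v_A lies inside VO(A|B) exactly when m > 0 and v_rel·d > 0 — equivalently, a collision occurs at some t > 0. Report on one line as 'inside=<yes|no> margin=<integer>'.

d = (0, 13),  |d|² = 169;  R = 5+2 = 7,  c = 169−7² = 120
v_rel = (3, 6),  |v_rel|² = 45;  v_rel·d = (3)·(0) + (6)·(13) = 78
45·t² − 156·t + 120 = 0  ⇒  m = 78² − 45·120 = 684
m = 684 > 0,  v_rel·d = 78 > 0  ⇒  inside

inside=yes margin=684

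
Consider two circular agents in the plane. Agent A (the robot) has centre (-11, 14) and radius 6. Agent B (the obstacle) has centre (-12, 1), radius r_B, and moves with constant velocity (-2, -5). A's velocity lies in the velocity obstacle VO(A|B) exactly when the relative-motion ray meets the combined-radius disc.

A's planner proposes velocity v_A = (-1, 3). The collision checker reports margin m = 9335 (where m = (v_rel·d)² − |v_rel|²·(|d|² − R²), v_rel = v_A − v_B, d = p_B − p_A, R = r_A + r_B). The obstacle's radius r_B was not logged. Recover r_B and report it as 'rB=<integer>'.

m = 9335
d = (-1, -13);  v_rel = (1, 8),  |v_rel|² = 65
v_rel×d = (1)·(-13) − (8)·(-1) = -5
since m = R²·65 − (-5)²:  R² = (25 + 9335) / 65 = 144
R = √144 = 12  ⇒  r_B = 12 − 6 = 6

rB=6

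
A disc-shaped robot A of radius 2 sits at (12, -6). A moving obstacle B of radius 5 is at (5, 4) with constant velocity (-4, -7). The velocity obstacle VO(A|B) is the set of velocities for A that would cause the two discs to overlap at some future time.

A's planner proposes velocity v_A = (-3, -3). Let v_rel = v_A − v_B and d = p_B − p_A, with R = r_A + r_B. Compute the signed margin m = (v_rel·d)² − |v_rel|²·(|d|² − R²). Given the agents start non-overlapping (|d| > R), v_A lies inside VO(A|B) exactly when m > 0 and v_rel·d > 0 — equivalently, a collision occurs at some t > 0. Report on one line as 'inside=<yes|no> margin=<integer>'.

d = (-7, 10),  |d|² = 149;  R = 2+5 = 7,  c = 149−7² = 100
v_rel = (1, 4),  |v_rel|² = 17;  v_rel·d = (1)·(-7) + (4)·(10) = 33
17·t² − 66·t + 100 = 0  ⇒  m = 33² − 17·100 = -611
m = -611 < 0,  v_rel·d = 33 > 0  ⇒  outside

inside=no margin=-611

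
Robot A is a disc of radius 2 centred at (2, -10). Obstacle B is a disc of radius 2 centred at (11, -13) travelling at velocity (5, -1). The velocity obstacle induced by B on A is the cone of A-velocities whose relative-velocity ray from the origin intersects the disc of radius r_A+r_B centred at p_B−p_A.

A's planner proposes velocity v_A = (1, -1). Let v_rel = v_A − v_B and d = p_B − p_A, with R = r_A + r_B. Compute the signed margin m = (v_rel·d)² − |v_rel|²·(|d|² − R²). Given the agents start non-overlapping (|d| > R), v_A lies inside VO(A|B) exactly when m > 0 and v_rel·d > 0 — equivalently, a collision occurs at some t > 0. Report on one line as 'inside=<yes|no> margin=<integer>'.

d = (9, -3),  |d|² = 90;  R = 2+2 = 4,  c = 90−4² = 74
v_rel = (-4, 0),  |v_rel|² = 16;  v_rel·d = (-4)·(9) + (0)·(-3) = -36
16·t² + 72·t + 74 = 0  ⇒  m = (-36)² − 16·74 = 112
m = 112 > 0,  v_rel·d = -36 < 0  ⇒  outside

inside=no margin=112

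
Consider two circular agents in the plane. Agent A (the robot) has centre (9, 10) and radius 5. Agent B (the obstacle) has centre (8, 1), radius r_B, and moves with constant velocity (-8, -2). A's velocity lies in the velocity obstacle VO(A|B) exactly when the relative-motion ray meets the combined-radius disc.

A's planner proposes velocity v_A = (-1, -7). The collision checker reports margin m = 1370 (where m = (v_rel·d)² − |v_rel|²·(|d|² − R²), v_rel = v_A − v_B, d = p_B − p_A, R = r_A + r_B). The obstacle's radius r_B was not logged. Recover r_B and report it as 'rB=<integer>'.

m = 1370
d = (-1, -9);  v_rel = (7, -5),  |v_rel|² = 74
v_rel×d = (7)·(-9) − (-5)·(-1) = -68
since m = R²·74 − (-68)²:  R² = (4624 + 1370) / 74 = 81
R = √81 = 9  ⇒  r_B = 9 − 5 = 4

rB=4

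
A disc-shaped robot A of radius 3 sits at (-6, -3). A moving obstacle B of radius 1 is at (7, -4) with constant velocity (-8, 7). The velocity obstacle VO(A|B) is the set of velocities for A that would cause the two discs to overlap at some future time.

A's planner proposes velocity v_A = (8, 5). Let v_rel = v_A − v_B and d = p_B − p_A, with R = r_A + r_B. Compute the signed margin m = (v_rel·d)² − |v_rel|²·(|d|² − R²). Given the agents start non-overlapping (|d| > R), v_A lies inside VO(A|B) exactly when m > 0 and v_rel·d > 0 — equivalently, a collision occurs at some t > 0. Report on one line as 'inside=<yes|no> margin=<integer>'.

d = (13, -1),  |d|² = 170;  R = 3+1 = 4,  c = 170−4² = 154
v_rel = (16, -2),  |v_rel|² = 260;  v_rel·d = (16)·(13) + (-2)·(-1) = 210
260·t² − 420·t + 154 = 0  ⇒  m = 210² − 260·154 = 4060
m = 4060 > 0,  v_rel·d = 210 > 0  ⇒  inside

inside=yes margin=4060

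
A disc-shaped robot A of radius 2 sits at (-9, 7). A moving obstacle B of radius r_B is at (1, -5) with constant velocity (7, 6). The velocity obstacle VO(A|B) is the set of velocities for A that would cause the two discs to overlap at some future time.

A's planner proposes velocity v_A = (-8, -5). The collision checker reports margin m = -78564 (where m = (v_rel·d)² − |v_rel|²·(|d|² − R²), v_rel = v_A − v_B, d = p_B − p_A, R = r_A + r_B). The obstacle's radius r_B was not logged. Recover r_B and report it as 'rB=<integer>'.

m = -78564
d = (10, -12);  v_rel = (-15, -11),  |v_rel|² = 346
v_rel×d = (-15)·(-12) − (-11)·(10) = 290
since m = R²·346 − 290²:  R² = (84100 + -78564) / 346 = 16
R = √16 = 4  ⇒  r_B = 4 − 2 = 2

rB=2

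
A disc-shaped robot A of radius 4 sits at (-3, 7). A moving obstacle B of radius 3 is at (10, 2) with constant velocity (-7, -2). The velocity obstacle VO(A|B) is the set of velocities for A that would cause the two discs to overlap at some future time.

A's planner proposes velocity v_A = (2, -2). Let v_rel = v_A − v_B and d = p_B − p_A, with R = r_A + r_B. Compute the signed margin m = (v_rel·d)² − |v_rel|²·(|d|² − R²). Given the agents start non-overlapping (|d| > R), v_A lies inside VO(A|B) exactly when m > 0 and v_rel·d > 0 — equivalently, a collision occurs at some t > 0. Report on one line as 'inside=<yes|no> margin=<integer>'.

d = (13, -5),  |d|² = 194;  R = 4+3 = 7,  c = 194−7² = 145
v_rel = (9, 0),  |v_rel|² = 81;  v_rel·d = (9)·(13) + (0)·(-5) = 117
81·t² − 234·t + 145 = 0  ⇒  m = 117² − 81·145 = 1944
m = 1944 > 0,  v_rel·d = 117 > 0  ⇒  inside

inside=yes margin=1944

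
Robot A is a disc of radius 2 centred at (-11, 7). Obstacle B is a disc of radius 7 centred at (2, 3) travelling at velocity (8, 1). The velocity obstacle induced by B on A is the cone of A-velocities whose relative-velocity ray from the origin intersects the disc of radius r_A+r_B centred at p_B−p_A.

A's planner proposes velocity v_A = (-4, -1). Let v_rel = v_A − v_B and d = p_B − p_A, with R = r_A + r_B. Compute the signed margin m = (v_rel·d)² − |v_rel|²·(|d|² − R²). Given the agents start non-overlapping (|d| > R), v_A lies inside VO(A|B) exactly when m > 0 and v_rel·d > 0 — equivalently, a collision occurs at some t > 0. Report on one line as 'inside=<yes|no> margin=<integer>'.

d = (13, -4),  |d|² = 185;  R = 2+7 = 9,  c = 185−9² = 104
v_rel = (-12, -2),  |v_rel|² = 148;  v_rel·d = (-12)·(13) + (-2)·(-4) = -148
148·t² + 296·t + 104 = 0  ⇒  m = (-148)² − 148·104 = 6512
m = 6512 > 0,  v_rel·d = -148 < 0  ⇒  outside

inside=no margin=6512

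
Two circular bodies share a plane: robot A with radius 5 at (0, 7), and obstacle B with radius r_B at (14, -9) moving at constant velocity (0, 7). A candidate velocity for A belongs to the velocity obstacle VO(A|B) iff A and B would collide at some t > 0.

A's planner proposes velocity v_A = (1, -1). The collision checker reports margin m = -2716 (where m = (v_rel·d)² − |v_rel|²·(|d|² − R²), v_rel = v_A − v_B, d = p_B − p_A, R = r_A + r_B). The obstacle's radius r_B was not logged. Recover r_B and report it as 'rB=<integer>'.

m = -2716
d = (14, -16);  v_rel = (1, -8),  |v_rel|² = 65
v_rel×d = (1)·(-16) − (-8)·(14) = 96
since m = R²·65 − 96²:  R² = (9216 + -2716) / 65 = 100
R = √100 = 10  ⇒  r_B = 10 − 5 = 5

rB=5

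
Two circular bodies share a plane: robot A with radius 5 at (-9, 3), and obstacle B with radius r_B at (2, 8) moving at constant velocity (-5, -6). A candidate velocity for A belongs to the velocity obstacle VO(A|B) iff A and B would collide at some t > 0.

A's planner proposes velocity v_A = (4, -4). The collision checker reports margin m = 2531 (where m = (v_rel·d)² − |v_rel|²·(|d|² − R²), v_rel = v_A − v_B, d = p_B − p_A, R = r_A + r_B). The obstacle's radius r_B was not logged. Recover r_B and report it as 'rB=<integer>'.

m = 2531
d = (11, 5);  v_rel = (9, 2),  |v_rel|² = 85
v_rel×d = (9)·(5) − (2)·(11) = 23
since m = R²·85 − 23²:  R² = (529 + 2531) / 85 = 36
R = √36 = 6  ⇒  r_B = 6 − 5 = 1

rB=1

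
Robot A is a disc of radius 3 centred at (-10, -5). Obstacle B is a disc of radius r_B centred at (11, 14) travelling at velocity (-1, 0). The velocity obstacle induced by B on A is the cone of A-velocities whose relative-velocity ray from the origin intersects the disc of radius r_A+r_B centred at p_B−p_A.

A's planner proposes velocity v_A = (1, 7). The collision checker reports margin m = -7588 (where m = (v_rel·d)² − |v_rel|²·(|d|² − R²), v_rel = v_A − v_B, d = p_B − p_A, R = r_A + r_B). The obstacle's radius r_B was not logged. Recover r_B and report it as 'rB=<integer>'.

m = -7588
d = (21, 19);  v_rel = (2, 7),  |v_rel|² = 53
v_rel×d = (2)·(19) − (7)·(21) = -109
since m = R²·53 − (-109)²:  R² = (11881 + -7588) / 53 = 81
R = √81 = 9  ⇒  r_B = 9 − 3 = 6

rB=6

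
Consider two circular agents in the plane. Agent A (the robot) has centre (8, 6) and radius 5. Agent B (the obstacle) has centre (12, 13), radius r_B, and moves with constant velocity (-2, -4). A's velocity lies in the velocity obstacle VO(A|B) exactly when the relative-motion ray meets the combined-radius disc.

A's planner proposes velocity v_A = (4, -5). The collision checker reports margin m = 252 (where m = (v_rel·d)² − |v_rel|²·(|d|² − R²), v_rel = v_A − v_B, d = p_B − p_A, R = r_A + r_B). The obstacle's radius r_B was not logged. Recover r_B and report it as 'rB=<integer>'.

m = 252
d = (4, 7);  v_rel = (6, -1),  |v_rel|² = 37
v_rel×d = (6)·(7) − (-1)·(4) = 46
since m = R²·37 − 46²:  R² = (2116 + 252) / 37 = 64
R = √64 = 8  ⇒  r_B = 8 − 5 = 3

rB=3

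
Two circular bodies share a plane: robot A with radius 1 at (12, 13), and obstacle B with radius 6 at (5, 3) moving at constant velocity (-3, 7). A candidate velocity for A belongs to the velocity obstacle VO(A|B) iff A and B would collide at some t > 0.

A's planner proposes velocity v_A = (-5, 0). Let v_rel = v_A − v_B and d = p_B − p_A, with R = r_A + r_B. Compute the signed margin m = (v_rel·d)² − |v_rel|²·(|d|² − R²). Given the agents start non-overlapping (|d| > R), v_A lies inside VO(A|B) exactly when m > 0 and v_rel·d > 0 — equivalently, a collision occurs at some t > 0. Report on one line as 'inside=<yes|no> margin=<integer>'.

d = (-7, -10),  |d|² = 149;  R = 1+6 = 7,  c = 149−7² = 100
v_rel = (-2, -7),  |v_rel|² = 53;  v_rel·d = (-2)·(-7) + (-7)·(-10) = 84
53·t² − 168·t + 100 = 0  ⇒  m = 84² − 53·100 = 1756
m = 1756 > 0,  v_rel·d = 84 > 0  ⇒  inside

inside=yes margin=1756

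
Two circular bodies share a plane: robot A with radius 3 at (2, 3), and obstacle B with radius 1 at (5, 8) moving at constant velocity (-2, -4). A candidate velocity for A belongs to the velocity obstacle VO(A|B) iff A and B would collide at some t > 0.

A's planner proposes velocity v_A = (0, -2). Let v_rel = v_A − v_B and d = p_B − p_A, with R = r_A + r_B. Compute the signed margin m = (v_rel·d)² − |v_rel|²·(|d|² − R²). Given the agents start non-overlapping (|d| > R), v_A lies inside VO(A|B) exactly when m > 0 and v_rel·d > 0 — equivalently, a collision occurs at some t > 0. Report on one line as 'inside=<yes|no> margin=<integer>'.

d = (3, 5),  |d|² = 34;  R = 3+1 = 4,  c = 34−4² = 18
v_rel = (2, 2),  |v_rel|² = 8;  v_rel·d = (2)·(3) + (2)·(5) = 16
8·t² − 32·t + 18 = 0  ⇒  m = 16² − 8·18 = 112
m = 112 > 0,  v_rel·d = 16 > 0  ⇒  inside

inside=yes margin=112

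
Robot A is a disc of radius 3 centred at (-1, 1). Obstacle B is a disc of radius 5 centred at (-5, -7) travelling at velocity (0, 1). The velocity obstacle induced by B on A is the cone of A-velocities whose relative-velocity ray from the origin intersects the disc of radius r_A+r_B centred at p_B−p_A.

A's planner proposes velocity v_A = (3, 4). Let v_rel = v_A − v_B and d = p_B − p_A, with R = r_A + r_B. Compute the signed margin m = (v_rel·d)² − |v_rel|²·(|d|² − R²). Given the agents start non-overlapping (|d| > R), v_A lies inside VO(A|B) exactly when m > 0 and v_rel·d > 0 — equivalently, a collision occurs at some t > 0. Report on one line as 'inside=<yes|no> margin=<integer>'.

d = (-4, -8),  |d|² = 80;  R = 3+5 = 8,  c = 80−8² = 16
v_rel = (3, 3),  |v_rel|² = 18;  v_rel·d = (3)·(-4) + (3)·(-8) = -36
18·t² + 72·t + 16 = 0  ⇒  m = (-36)² − 18·16 = 1008
m = 1008 > 0,  v_rel·d = -36 < 0  ⇒  outside

inside=no margin=1008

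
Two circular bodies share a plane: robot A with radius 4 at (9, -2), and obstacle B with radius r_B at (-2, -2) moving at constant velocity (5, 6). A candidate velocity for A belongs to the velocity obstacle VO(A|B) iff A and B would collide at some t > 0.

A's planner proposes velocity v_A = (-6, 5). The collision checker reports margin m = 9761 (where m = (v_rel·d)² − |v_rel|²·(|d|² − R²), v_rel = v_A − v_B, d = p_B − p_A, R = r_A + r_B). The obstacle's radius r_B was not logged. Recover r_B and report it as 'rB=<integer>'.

m = 9761
d = (-11, 0);  v_rel = (-11, -1),  |v_rel|² = 122
v_rel×d = (-11)·(0) − (-1)·(-11) = -11
since m = R²·122 − (-11)²:  R² = (121 + 9761) / 122 = 81
R = √81 = 9  ⇒  r_B = 9 − 4 = 5

rB=5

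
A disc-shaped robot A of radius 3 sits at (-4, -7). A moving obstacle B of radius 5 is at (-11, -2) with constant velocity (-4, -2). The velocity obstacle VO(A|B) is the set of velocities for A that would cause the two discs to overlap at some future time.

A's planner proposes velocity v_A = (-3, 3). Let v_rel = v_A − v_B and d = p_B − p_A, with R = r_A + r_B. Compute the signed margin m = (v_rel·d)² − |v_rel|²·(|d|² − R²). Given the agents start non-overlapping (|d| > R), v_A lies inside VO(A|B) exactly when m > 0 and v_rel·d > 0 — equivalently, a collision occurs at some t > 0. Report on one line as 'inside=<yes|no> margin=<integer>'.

d = (-7, 5),  |d|² = 74;  R = 3+5 = 8,  c = 74−8² = 10
v_rel = (1, 5),  |v_rel|² = 26;  v_rel·d = (1)·(-7) + (5)·(5) = 18
26·t² − 36·t + 10 = 0  ⇒  m = 18² − 26·10 = 64
m = 64 > 0,  v_rel·d = 18 > 0  ⇒  inside

inside=yes margin=64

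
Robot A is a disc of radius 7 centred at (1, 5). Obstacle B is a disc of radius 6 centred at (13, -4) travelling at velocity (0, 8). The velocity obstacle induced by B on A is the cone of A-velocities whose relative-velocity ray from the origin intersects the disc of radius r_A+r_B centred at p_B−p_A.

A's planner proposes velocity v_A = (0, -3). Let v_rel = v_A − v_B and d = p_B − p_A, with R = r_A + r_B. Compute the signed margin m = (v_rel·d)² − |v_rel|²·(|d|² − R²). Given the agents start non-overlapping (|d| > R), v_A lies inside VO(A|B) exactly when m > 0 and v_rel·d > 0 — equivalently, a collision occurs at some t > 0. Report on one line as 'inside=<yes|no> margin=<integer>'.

d = (12, -9),  |d|² = 225;  R = 7+6 = 13,  c = 225−13² = 56
v_rel = (0, -11),  |v_rel|² = 121;  v_rel·d = (0)·(12) + (-11)·(-9) = 99
121·t² − 198·t + 56 = 0  ⇒  m = 99² − 121·56 = 3025
m = 3025 > 0,  v_rel·d = 99 > 0  ⇒  inside

inside=yes margin=3025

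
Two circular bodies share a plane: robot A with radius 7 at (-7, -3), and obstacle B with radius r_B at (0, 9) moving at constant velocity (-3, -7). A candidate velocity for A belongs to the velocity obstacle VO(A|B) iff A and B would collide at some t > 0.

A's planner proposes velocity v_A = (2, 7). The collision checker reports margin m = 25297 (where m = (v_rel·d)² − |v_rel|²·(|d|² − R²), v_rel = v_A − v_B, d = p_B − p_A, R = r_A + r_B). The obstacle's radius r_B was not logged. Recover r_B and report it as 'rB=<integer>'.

m = 25297
d = (7, 12);  v_rel = (5, 14),  |v_rel|² = 221
v_rel×d = (5)·(12) − (14)·(7) = -38
since m = R²·221 − (-38)²:  R² = (1444 + 25297) / 221 = 121
R = √121 = 11  ⇒  r_B = 11 − 7 = 4

rB=4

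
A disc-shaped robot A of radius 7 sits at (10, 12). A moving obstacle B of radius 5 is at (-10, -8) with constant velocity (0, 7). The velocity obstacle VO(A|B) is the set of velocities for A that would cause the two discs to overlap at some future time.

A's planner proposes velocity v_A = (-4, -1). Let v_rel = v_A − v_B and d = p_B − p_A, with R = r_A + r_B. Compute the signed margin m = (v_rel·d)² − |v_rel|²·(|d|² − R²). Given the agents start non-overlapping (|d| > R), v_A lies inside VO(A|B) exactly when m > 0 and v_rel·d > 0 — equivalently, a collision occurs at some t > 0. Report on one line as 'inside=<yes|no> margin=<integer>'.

d = (-20, -20),  |d|² = 800;  R = 7+5 = 12,  c = 800−12² = 656
v_rel = (-4, -8),  |v_rel|² = 80;  v_rel·d = (-4)·(-20) + (-8)·(-20) = 240
80·t² − 480·t + 656 = 0  ⇒  m = 240² − 80·656 = 5120
m = 5120 > 0,  v_rel·d = 240 > 0  ⇒  inside

inside=yes margin=5120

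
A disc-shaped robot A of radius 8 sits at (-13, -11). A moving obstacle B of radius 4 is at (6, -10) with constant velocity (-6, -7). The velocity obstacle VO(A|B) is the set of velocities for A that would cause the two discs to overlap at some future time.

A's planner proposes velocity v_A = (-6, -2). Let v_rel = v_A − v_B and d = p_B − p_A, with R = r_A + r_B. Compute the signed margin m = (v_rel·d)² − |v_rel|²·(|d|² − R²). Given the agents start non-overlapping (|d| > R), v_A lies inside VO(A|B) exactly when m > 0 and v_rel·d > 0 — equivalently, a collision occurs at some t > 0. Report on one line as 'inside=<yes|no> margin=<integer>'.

d = (19, 1),  |d|² = 362;  R = 8+4 = 12,  c = 362−12² = 218
v_rel = (0, 5),  |v_rel|² = 25;  v_rel·d = (0)·(19) + (5)·(1) = 5
25·t² − 10·t + 218 = 0  ⇒  m = 5² − 25·218 = -5425
m = -5425 < 0,  v_rel·d = 5 > 0  ⇒  outside

inside=no margin=-5425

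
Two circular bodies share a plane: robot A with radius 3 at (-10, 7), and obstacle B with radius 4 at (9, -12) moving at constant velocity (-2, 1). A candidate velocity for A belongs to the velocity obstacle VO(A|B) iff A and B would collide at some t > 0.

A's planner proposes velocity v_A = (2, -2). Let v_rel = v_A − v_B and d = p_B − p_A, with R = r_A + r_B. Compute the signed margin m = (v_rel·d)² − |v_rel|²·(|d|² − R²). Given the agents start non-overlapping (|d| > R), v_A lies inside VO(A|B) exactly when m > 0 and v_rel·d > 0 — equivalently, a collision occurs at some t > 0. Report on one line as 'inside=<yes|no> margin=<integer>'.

d = (19, -19),  |d|² = 722;  R = 3+4 = 7,  c = 722−7² = 673
v_rel = (4, -3),  |v_rel|² = 25;  v_rel·d = (4)·(19) + (-3)·(-19) = 133
25·t² − 266·t + 673 = 0  ⇒  m = 133² − 25·673 = 864
m = 864 > 0,  v_rel·d = 133 > 0  ⇒  inside

inside=yes margin=864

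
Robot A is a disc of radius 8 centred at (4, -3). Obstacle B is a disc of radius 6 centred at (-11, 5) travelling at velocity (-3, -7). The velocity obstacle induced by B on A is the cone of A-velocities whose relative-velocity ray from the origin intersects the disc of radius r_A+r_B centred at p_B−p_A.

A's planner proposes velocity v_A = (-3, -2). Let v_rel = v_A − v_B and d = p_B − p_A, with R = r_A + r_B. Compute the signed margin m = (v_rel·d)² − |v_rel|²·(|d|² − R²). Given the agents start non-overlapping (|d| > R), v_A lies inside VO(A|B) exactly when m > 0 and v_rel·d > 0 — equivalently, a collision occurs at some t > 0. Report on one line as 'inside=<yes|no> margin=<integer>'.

d = (-15, 8),  |d|² = 289;  R = 8+6 = 14,  c = 289−14² = 93
v_rel = (0, 5),  |v_rel|² = 25;  v_rel·d = (0)·(-15) + (5)·(8) = 40
25·t² − 80·t + 93 = 0  ⇒  m = 40² − 25·93 = -725
m = -725 < 0,  v_rel·d = 40 > 0  ⇒  outside

inside=no margin=-725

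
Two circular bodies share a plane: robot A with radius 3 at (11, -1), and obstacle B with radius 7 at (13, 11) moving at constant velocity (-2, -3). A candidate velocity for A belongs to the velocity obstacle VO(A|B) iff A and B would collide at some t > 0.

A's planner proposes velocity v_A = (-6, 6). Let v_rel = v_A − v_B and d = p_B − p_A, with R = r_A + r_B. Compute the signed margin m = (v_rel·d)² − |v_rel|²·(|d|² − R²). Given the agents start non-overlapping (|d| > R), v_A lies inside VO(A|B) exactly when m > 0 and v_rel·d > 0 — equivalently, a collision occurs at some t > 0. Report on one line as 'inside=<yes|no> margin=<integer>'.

d = (2, 12),  |d|² = 148;  R = 3+7 = 10,  c = 148−10² = 48
v_rel = (-4, 9),  |v_rel|² = 97;  v_rel·d = (-4)·(2) + (9)·(12) = 100
97·t² − 200·t + 48 = 0  ⇒  m = 100² − 97·48 = 5344
m = 5344 > 0,  v_rel·d = 100 > 0  ⇒  inside

inside=yes margin=5344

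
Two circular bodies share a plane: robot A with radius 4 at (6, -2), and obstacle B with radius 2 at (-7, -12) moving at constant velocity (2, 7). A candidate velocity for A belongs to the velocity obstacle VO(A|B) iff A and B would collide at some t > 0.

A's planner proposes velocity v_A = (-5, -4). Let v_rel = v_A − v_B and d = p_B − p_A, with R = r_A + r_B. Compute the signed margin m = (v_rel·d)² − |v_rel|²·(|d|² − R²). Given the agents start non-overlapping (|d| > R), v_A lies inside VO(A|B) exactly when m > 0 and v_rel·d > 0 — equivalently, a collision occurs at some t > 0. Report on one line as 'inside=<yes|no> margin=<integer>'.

d = (-13, -10),  |d|² = 269;  R = 4+2 = 6,  c = 269−6² = 233
v_rel = (-7, -11),  |v_rel|² = 170;  v_rel·d = (-7)·(-13) + (-11)·(-10) = 201
170·t² − 402·t + 233 = 0  ⇒  m = 201² − 170·233 = 791
m = 791 > 0,  v_rel·d = 201 > 0  ⇒  inside

inside=yes margin=791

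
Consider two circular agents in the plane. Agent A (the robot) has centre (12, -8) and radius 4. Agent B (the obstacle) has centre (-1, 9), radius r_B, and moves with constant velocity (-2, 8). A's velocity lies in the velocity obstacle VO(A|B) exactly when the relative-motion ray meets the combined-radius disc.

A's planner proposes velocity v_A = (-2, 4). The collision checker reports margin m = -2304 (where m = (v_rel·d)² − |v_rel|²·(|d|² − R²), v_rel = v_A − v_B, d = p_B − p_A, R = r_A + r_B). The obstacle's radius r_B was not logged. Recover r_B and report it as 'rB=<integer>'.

m = -2304
d = (-13, 17);  v_rel = (0, -4),  |v_rel|² = 16
v_rel×d = (0)·(17) − (-4)·(-13) = -52
since m = R²·16 − (-52)²:  R² = (2704 + -2304) / 16 = 25
R = √25 = 5  ⇒  r_B = 5 − 4 = 1

rB=1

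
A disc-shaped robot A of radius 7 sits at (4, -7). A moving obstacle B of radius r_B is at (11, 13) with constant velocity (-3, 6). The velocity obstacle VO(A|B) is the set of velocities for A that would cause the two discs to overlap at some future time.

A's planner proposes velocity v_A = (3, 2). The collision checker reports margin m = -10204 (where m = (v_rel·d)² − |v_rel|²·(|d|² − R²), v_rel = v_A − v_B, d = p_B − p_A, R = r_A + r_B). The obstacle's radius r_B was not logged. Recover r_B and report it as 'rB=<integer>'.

m = -10204
d = (7, 20);  v_rel = (6, -4),  |v_rel|² = 52
v_rel×d = (6)·(20) − (-4)·(7) = 148
since m = R²·52 − 148²:  R² = (21904 + -10204) / 52 = 225
R = √225 = 15  ⇒  r_B = 15 − 7 = 8

rB=8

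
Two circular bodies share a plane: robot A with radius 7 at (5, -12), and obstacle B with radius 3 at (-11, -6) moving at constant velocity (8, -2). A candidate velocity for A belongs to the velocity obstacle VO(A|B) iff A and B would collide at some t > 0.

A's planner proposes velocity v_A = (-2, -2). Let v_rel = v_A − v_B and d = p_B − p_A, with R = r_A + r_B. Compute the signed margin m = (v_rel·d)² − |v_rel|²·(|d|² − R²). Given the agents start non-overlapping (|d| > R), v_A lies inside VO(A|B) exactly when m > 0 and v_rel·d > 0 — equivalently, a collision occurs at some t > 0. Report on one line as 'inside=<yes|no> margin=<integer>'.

d = (-16, 6),  |d|² = 292;  R = 7+3 = 10,  c = 292−10² = 192
v_rel = (-10, 0),  |v_rel|² = 100;  v_rel·d = (-10)·(-16) + (0)·(6) = 160
100·t² − 320·t + 192 = 0  ⇒  m = 160² − 100·192 = 6400
m = 6400 > 0,  v_rel·d = 160 > 0  ⇒  inside

inside=yes margin=6400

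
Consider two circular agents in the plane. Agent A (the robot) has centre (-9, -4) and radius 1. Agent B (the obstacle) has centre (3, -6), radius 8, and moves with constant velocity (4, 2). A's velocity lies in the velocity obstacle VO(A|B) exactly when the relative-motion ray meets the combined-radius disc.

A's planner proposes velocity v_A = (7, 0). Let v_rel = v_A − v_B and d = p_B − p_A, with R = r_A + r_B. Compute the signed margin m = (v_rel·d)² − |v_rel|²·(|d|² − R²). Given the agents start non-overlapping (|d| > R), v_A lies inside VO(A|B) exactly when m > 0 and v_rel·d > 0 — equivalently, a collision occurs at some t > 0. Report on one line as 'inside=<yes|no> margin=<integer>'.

d = (12, -2),  |d|² = 148;  R = 1+8 = 9,  c = 148−9² = 67
v_rel = (3, -2),  |v_rel|² = 13;  v_rel·d = (3)·(12) + (-2)·(-2) = 40
13·t² − 80·t + 67 = 0  ⇒  m = 40² − 13·67 = 729
m = 729 > 0,  v_rel·d = 40 > 0  ⇒  inside

inside=yes margin=729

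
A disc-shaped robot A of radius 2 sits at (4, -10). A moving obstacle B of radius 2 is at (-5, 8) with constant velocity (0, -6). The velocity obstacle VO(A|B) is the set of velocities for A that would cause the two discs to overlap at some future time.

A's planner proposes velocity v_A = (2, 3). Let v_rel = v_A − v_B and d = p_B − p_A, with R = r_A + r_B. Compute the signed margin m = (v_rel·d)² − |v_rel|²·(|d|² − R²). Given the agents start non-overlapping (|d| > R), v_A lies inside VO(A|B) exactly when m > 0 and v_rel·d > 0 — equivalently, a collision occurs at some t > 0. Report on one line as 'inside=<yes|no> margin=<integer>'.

d = (-9, 18),  |d|² = 405;  R = 2+2 = 4,  c = 405−4² = 389
v_rel = (2, 9),  |v_rel|² = 85;  v_rel·d = (2)·(-9) + (9)·(18) = 144
85·t² − 288·t + 389 = 0  ⇒  m = 144² − 85·389 = -12329
m = -12329 < 0,  v_rel·d = 144 > 0  ⇒  outside

inside=no margin=-12329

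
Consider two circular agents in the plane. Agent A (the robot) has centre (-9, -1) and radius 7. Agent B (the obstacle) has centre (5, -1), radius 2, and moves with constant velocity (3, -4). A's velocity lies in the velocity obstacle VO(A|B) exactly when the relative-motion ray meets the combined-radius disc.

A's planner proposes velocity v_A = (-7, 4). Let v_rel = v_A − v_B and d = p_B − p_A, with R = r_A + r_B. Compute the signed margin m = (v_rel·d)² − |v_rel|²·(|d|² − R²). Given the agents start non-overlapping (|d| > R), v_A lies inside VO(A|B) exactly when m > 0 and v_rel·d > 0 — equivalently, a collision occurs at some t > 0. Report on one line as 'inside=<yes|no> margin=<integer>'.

d = (14, 0),  |d|² = 196;  R = 7+2 = 9,  c = 196−9² = 115
v_rel = (-10, 8),  |v_rel|² = 164;  v_rel·d = (-10)·(14) + (8)·(0) = -140
164·t² + 280·t + 115 = 0  ⇒  m = (-140)² − 164·115 = 740
m = 740 > 0,  v_rel·d = -140 < 0  ⇒  outside

inside=no margin=740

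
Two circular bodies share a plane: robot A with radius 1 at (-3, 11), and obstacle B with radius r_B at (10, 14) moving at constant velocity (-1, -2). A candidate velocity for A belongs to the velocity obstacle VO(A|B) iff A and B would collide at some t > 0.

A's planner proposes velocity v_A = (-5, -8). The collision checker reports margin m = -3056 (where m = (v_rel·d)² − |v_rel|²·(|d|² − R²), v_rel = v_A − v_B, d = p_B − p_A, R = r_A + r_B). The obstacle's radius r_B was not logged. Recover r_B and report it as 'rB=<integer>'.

m = -3056
d = (13, 3);  v_rel = (-4, -6),  |v_rel|² = 52
v_rel×d = (-4)·(3) − (-6)·(13) = 66
since m = R²·52 − 66²:  R² = (4356 + -3056) / 52 = 25
R = √25 = 5  ⇒  r_B = 5 − 1 = 4

rB=4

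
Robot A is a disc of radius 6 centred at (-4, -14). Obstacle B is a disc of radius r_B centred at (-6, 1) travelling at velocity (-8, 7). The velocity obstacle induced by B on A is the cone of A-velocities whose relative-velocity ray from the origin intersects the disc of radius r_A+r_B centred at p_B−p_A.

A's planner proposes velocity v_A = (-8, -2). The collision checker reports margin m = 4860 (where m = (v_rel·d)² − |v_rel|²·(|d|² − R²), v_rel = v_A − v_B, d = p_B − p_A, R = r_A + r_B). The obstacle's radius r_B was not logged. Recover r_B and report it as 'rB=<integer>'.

m = 4860
d = (-2, 15);  v_rel = (0, -9),  |v_rel|² = 81
v_rel×d = (0)·(15) − (-9)·(-2) = -18
since m = R²·81 − (-18)²:  R² = (324 + 4860) / 81 = 64
R = √64 = 8  ⇒  r_B = 8 − 6 = 2

rB=2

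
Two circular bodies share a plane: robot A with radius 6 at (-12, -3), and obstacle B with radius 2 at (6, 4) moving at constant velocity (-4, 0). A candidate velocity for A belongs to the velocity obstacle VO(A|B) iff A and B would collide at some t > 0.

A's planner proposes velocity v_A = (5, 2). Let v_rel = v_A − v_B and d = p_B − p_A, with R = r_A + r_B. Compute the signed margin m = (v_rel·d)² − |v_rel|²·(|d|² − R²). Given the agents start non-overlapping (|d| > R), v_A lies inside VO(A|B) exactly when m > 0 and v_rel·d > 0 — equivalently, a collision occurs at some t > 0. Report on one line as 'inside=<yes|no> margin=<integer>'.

d = (18, 7),  |d|² = 373;  R = 6+2 = 8,  c = 373−8² = 309
v_rel = (9, 2),  |v_rel|² = 85;  v_rel·d = (9)·(18) + (2)·(7) = 176
85·t² − 352·t + 309 = 0  ⇒  m = 176² − 85·309 = 4711
m = 4711 > 0,  v_rel·d = 176 > 0  ⇒  inside

inside=yes margin=4711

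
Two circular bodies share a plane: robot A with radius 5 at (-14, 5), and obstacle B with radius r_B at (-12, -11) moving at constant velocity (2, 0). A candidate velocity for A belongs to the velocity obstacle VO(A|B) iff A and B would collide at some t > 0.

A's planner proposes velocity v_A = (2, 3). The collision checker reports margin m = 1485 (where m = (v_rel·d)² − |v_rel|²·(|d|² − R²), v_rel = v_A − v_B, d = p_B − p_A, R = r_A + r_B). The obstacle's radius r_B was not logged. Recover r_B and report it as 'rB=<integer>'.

m = 1485
d = (2, -16);  v_rel = (0, 3),  |v_rel|² = 9
v_rel×d = (0)·(-16) − (3)·(2) = -6
since m = R²·9 − (-6)²:  R² = (36 + 1485) / 9 = 169
R = √169 = 13  ⇒  r_B = 13 − 5 = 8

rB=8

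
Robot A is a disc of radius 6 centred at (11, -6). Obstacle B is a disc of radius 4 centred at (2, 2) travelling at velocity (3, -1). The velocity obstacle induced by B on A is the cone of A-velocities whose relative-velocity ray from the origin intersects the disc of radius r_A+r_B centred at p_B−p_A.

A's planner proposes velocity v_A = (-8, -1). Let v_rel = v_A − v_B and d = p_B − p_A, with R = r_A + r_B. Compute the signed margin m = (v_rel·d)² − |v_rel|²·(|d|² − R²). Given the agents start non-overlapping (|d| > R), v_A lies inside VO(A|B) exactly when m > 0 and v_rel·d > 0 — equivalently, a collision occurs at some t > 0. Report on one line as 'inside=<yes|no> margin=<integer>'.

d = (-9, 8),  |d|² = 145;  R = 6+4 = 10,  c = 145−10² = 45
v_rel = (-11, 0),  |v_rel|² = 121;  v_rel·d = (-11)·(-9) + (0)·(8) = 99
121·t² − 198·t + 45 = 0  ⇒  m = 99² − 121·45 = 4356
m = 4356 > 0,  v_rel·d = 99 > 0  ⇒  inside

inside=yes margin=4356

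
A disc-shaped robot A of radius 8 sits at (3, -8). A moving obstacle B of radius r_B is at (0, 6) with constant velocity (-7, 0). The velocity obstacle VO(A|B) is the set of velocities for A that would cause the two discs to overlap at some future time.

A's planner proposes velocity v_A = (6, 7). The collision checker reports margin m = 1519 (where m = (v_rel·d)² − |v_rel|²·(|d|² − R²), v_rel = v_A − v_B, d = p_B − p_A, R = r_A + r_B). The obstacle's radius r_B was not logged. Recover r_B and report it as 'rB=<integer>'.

m = 1519
d = (-3, 14);  v_rel = (13, 7),  |v_rel|² = 218
v_rel×d = (13)·(14) − (7)·(-3) = 203
since m = R²·218 − 203²:  R² = (41209 + 1519) / 218 = 196
R = √196 = 14  ⇒  r_B = 14 − 8 = 6

rB=6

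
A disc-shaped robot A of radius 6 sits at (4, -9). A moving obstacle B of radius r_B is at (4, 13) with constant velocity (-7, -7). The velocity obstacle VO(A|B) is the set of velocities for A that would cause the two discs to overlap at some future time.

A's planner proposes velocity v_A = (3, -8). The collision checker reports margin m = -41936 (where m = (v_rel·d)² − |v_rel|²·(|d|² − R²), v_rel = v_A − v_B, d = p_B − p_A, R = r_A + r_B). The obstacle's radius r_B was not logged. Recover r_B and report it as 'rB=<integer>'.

m = -41936
d = (0, 22);  v_rel = (10, -1),  |v_rel|² = 101
v_rel×d = (10)·(22) − (-1)·(0) = 220
since m = R²·101 − 220²:  R² = (48400 + -41936) / 101 = 64
R = √64 = 8  ⇒  r_B = 8 − 6 = 2

rB=2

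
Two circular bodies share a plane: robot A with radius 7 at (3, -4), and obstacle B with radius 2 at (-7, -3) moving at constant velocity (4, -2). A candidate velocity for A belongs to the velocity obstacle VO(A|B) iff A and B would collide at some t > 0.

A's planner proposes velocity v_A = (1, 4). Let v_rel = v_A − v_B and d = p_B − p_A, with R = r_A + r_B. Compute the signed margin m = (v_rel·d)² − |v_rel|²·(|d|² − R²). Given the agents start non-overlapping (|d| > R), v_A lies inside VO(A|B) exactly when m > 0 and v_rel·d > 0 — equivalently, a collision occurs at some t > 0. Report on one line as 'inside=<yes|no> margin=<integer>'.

d = (-10, 1),  |d|² = 101;  R = 7+2 = 9,  c = 101−9² = 20
v_rel = (-3, 6),  |v_rel|² = 45;  v_rel·d = (-3)·(-10) + (6)·(1) = 36
45·t² − 72·t + 20 = 0  ⇒  m = 36² − 45·20 = 396
m = 396 > 0,  v_rel·d = 36 > 0  ⇒  inside

inside=yes margin=396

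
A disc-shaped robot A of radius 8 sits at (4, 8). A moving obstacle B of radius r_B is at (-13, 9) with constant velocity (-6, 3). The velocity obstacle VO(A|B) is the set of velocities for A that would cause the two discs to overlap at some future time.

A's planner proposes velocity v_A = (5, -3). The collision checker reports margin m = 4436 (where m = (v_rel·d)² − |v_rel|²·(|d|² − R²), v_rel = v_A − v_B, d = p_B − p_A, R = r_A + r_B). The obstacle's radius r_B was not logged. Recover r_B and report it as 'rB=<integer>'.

m = 4436
d = (-17, 1);  v_rel = (11, -6),  |v_rel|² = 157
v_rel×d = (11)·(1) − (-6)·(-17) = -91
since m = R²·157 − (-91)²:  R² = (8281 + 4436) / 157 = 81
R = √81 = 9  ⇒  r_B = 9 − 8 = 1

rB=1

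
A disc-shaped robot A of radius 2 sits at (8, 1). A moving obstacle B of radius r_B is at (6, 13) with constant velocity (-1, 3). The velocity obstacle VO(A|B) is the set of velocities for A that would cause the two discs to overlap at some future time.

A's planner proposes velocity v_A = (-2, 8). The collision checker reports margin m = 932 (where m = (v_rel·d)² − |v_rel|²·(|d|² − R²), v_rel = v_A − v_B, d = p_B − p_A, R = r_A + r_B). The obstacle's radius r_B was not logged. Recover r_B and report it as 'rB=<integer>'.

m = 932
d = (-2, 12);  v_rel = (-1, 5),  |v_rel|² = 26
v_rel×d = (-1)·(12) − (5)·(-2) = -2
since m = R²·26 − (-2)²:  R² = (4 + 932) / 26 = 36
R = √36 = 6  ⇒  r_B = 6 − 2 = 4

rB=4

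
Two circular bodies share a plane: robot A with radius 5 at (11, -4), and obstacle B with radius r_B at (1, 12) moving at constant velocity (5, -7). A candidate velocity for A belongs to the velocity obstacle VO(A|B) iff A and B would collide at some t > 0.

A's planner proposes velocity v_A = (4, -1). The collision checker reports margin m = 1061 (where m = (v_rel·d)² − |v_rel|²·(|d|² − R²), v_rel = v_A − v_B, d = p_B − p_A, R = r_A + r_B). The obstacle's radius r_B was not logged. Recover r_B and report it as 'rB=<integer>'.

m = 1061
d = (-10, 16);  v_rel = (-1, 6),  |v_rel|² = 37
v_rel×d = (-1)·(16) − (6)·(-10) = 44
since m = R²·37 − 44²:  R² = (1936 + 1061) / 37 = 81
R = √81 = 9  ⇒  r_B = 9 − 5 = 4

rB=4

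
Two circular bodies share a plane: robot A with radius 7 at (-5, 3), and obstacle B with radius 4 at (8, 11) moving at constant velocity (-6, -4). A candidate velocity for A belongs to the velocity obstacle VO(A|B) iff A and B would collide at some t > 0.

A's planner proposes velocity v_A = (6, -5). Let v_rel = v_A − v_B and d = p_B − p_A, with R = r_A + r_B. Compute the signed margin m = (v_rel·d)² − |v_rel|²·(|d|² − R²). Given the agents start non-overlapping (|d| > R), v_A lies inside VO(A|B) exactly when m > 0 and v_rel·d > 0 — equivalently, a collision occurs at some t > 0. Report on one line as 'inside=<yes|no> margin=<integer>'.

d = (13, 8),  |d|² = 233;  R = 7+4 = 11,  c = 233−11² = 112
v_rel = (12, -1),  |v_rel|² = 145;  v_rel·d = (12)·(13) + (-1)·(8) = 148
145·t² − 296·t + 112 = 0  ⇒  m = 148² − 145·112 = 5664
m = 5664 > 0,  v_rel·d = 148 > 0  ⇒  inside

inside=yes margin=5664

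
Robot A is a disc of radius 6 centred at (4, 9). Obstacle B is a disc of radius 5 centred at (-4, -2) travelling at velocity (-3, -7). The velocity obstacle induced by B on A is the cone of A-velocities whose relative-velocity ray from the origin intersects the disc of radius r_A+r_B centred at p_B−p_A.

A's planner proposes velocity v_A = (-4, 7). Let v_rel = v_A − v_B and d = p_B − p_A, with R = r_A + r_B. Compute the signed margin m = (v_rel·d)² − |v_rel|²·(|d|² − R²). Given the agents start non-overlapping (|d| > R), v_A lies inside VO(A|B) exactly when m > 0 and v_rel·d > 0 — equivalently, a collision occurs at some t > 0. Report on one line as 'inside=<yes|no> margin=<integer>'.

d = (-8, -11),  |d|² = 185;  R = 6+5 = 11,  c = 185−11² = 64
v_rel = (-1, 14),  |v_rel|² = 197;  v_rel·d = (-1)·(-8) + (14)·(-11) = -146
197·t² + 292·t + 64 = 0  ⇒  m = (-146)² − 197·64 = 8708
m = 8708 > 0,  v_rel·d = -146 < 0  ⇒  outside

inside=no margin=8708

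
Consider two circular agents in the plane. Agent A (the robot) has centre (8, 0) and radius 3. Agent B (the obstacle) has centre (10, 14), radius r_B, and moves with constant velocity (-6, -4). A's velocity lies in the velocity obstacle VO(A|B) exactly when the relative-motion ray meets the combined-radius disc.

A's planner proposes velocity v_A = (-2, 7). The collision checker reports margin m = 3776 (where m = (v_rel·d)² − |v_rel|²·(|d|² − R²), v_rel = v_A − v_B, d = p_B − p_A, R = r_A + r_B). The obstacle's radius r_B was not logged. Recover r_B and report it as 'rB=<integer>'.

m = 3776
d = (2, 14);  v_rel = (4, 11),  |v_rel|² = 137
v_rel×d = (4)·(14) − (11)·(2) = 34
since m = R²·137 − 34²:  R² = (1156 + 3776) / 137 = 36
R = √36 = 6  ⇒  r_B = 6 − 3 = 3

rB=3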